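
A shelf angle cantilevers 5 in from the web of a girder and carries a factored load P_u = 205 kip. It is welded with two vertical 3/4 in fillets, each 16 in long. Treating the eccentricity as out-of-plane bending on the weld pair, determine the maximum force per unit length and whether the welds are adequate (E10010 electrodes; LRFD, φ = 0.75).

E100XX → F_EXX = 100 ksi.
L_w = 2 × 16 = 32 in; section modulus (unit throat) S = 2 × L²/6 = 85.33 in².
Direct shear f_v = P/L_w = 205/32 = 6.406 kip/in.
Moment M = P × e = 205 × 5 = 1025 kip·in; bending f_b = M/S = 12.01 kip/in.
f_max = √(f_v² + f_b²) = √(6.406² + 12.01²) = 13.61 kip/in.
φr_n = 0.75 × 0.6 × 100 × (0.707 × 0.75) = 23.86 kip/in → adequate.

f_max ≈ 13.6 kip/in; adequate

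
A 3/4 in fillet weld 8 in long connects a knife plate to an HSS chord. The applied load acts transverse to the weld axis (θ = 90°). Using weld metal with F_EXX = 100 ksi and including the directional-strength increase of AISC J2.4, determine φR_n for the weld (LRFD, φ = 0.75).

t_e = 0.707 × 0.75 = 0.5302 in; A_we = 0.5302 × 8 = 4.242 in².
Directional factor: 1.0 + 0.5 sin^1.5(90°) = 1.5.
F_nw = 0.6 × 100 × 1.5 = 90 ksi.
φR_n = 0.75 × 90 × 4.242 = 286.3 kip.

φR_n ≈ 286 kip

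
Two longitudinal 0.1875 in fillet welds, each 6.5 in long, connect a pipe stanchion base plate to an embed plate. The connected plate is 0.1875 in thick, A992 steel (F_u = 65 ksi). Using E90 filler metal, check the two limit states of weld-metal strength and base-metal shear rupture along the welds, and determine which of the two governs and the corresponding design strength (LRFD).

E90XX → F_EXX = 90 ksi.
t_e = 0.707 × 0.1875 = 0.1326 in; L = 13 in.
Weld metal: φR_n = 0.75 × 0.6 × 90 × 0.1326 × 13 = 69.79 kip.
Base metal (shear rupture): φR_n = 0.75 × 0.6 × 65 × 0.1875 × 13 = 71.3 kip.
Governing: weld metal.

φR_n ≈ 69.8 kip (weld metal governs)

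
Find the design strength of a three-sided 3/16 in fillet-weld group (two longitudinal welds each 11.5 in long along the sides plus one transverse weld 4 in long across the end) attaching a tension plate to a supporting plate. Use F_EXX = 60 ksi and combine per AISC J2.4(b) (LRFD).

t_e = 0.707 × 0.1875 = 0.1326 in.
R_nwl = 0.6 × 60 × 0.1326 × 23 = 109.8 kips (longitudinal, 2 welds).
R_nwt = 0.6 × 60 × 0.1326 × 4 = 19.09 kips (transverse, base value).
(i) R_nwl + R_nwt = 128.9 kips; (ii) 0.85 R_nwl + 1.5 R_nwt = 121.9 kips.
R_n = max = 128.9 kips [governs: (i)]; φR_n = 96.64 kips.

φR_n ≈ 96.6 kips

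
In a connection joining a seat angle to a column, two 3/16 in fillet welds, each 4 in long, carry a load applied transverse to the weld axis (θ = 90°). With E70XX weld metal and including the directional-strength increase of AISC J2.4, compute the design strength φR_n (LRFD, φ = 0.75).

E70XX → F_EXX = 70 ksi.
t_e = 0.707 × 0.1875 = 0.1326 in; A_we = 0.1326 × 8 = 1.06 in².
Directional factor: 1.0 + 0.5 sin^1.5(90°) = 1.5.
F_nw = 0.6 × 70 × 1.5 = 63 ksi.
φR_n = 0.75 × 63 × 1.06 = 50.11 kip.

φR_n ≈ 50.1 kip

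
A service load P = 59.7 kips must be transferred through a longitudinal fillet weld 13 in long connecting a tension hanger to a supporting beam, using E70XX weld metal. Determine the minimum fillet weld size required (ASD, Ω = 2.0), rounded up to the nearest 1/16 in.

E70XX → F_EXX = 70 ksi.
Total weld length L = 13 in.
Required throat t_e = P × Ω / (0.6 F_EXX × L) = 59.7 × 2.0 / (0.6 × 70 × 13) = 0.2187 in.
Required leg w = t_e / 0.707 = 0.3093 in → use 5/16 in.

w = 5/16 in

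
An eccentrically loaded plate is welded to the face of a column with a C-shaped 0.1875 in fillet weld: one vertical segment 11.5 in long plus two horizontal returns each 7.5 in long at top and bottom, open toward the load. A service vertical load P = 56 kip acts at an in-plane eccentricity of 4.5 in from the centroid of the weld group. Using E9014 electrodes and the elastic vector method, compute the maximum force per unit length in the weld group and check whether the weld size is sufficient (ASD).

E90XX → F_EXX = 90 ksi.
Total weld length L_w = 26.5 in. Treat welds as unit-width lines.
Centroid: x̄ = 2×7.5×3.75 / 26.5 = 2.123 in from the vertical weld.
Polar moment about centroid: J = I_x + I_y = [11.5³/12 + 2×7.5×5.75²] + [11.5×2.123² + 2(7.5³/12 + 7.5×1.627²)] = 784.5 in³.
Direct shear f_v = P/L_w = 56 / 26.5 = 2.113 kip/in (vertical).
Torsion M = P·e = 56 × 4.5 = 252 kip·in.
Critical point at (x, y) = (5.377, 5.75) from centroid. f_tx = M·y/J = 1.847 kip/in; f_ty = M·x/J = 1.727 kip/in.
Resultant f_max = √[f_tx² + (f_v + f_ty)²] = √[1.847² + (2.113 + 1.727)²] = 4.262 kip/in.
Capacity per unit length: r_n/Ω = (1/2.0) × 0.6 × 90 × (0.707 × 0.1875) = 3.579 kip/in.
4.262 > 3.579 → NOT adequate.

f_max ≈ 4.26 kip/in; NOT adequate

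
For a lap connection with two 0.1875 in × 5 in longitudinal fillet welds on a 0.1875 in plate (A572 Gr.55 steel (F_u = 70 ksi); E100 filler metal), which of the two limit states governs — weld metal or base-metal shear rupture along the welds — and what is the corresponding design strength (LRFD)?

E100XX → F_EXX = 100 ksi.
t_e = 0.707 × 0.1875 = 0.1326 in; L = 10 in.
Weld metal: φR_n = 0.75 × 0.6 × 100 × 0.1326 × 10 = 59.65 kips.
Base metal (shear rupture): φR_n = 0.75 × 0.6 × 70 × 0.1875 × 10 = 59.06 kips.
Governing: base-metal shear rupture.

φR_n ≈ 59.1 kips (base-metal shear rupture governs)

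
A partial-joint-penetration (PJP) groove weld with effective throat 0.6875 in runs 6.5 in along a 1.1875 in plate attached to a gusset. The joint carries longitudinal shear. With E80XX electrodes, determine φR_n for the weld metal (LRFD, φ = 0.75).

E80XX → F_EXX = 80 ksi.
Effective throat (given) t_e = 0.6875 in.
A_we = 0.6875 × 6.5 = 4.469 in².
F_nw = 0.6 F_EXX = 48 ksi.
φR_n = 0.75 × 48 × 4.469 = 160.9 kip.

φR_n ≈ 161 kip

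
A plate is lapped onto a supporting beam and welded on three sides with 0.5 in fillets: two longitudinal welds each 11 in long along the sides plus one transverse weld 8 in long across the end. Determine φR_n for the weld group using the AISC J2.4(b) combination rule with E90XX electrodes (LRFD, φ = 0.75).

φR_n ≈ 440 kip

E90XX → F_EXX = 90 ksi.
t_e = 0.707 × 0.5 = 0.3535 in.
R_nwl = 0.6 × 90 × 0.3535 × 22 = 420 kip (longitudinal, 2 welds).
R_nwt = 0.6 × 90 × 0.3535 × 8 = 152.7 kip (transverse, base value).
(i) R_nwl + R_nwt = 572.7 kip; (ii) 0.85 R_nwl + 1.5 R_nwt = 586 kip.
R_n = max = 586 kip [governs: (ii)]; φR_n = 439.5 kip.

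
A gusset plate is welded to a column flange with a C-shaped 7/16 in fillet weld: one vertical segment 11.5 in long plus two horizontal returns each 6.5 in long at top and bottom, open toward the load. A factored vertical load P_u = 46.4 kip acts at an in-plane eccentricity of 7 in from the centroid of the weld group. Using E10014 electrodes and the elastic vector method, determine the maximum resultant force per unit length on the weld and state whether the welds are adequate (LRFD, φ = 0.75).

E100XX → F_EXX = 100 ksi.
Total weld length L_w = 24.5 in. Treat welds as unit-width lines.
Centroid: x̄ = 2×6.5×3.25 / 24.5 = 1.724 in from the vertical weld.
Polar moment about centroid: J = I_x + I_y = [11.5³/12 + 2×6.5×5.75²] + [11.5×1.724² + 2(6.5³/12 + 6.5×1.526²)] = 666.8 in³.
Direct shear f_v = P/L_w = 46.4 / 24.5 = 1.894 kip/in (vertical).
Torsion M = P·e = 46.4 × 7 = 324.8 kip·in.
Critical point at (x, y) = (4.776, 5.75) from centroid. f_tx = M·y/J = 2.801 kip/in; f_ty = M·x/J = 2.326 kip/in.
Resultant f_max = √[f_tx² + (f_v + f_ty)²] = √[2.801² + (1.894 + 2.326)²] = 5.065 kip/in.
Capacity per unit length: φr_n = 0.75 × 0.6 × 100 × (0.707 × 0.4375) = 13.92 kip/in.
5.065 ≤ 13.92 → adequate.

f_max ≈ 5.07 kip/in; adequate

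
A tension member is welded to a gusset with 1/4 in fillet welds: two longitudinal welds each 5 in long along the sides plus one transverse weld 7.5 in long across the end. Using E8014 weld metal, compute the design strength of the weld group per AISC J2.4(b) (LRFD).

φR_n ≈ 126 kip

E80XX → F_EXX = 80 ksi.
t_e = 0.707 × 0.25 = 0.1767 in.
R_nwl = 0.6 × 80 × 0.1767 × 10 = 84.84 kip (longitudinal, 2 welds).
R_nwt = 0.6 × 80 × 0.1767 × 7.5 = 63.63 kip (transverse, base value).
(i) R_nwl + R_nwt = 148.5 kip; (ii) 0.85 R_nwl + 1.5 R_nwt = 167.6 kip.
R_n = max = 167.6 kip [governs: (ii)]; φR_n = 125.7 kip.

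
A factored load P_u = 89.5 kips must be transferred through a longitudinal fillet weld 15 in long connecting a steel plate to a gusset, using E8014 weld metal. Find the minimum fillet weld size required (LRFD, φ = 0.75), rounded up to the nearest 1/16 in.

w = 1/4 in

E80XX → F_EXX = 80 ksi.
Total weld length L = 15 in.
Required throat t_e = P_u / (φ × 0.6 F_EXX × L) = 89.5 / (0.75 × 0.6 × 80 × 15) = 0.1657 in.
Required leg w = t_e / 0.707 = 0.2344 in → use 1/4 in.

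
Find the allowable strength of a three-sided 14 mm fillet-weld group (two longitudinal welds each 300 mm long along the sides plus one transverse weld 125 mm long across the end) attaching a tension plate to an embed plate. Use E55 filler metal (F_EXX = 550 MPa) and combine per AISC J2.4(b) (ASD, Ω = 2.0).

R_n/Ω ≈ 1180 kN

t_e = 0.707 × 14 = 9.898 mm.
R_nwl = 0.6 × 550 × 9.898 × 600 × 10⁻³ = 1960 kN (longitudinal, 2 welds).
R_nwt = 0.6 × 550 × 9.898 × 125 × 10⁻³ = 408.3 kN (transverse, base value).
(i) R_nwl + R_nwt = 2368 kN; (ii) 0.85 R_nwl + 1.5 R_nwt = 2278 kN.
R_n = max = 2368 kN [governs: (i)]; R_n/Ω = 1184 kN.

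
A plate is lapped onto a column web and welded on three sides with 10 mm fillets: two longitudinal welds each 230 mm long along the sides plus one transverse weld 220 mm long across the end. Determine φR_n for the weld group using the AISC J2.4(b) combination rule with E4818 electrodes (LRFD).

E48XX → F_EXX = 480 MPa.
t_e = 0.707 × 10 = 7.07 mm.
R_nwl = 0.6 × 480 × 7.07 × 460 × 10⁻³ = 936.6 kN (longitudinal, 2 welds).
R_nwt = 0.6 × 480 × 7.07 × 220 × 10⁻³ = 448 kN (transverse, base value).
(i) R_nwl + R_nwt = 1385 kN; (ii) 0.85 R_nwl + 1.5 R_nwt = 1468 kN.
R_n = max = 1468 kN [governs: (ii)]; φR_n = 1101 kN.

φR_n ≈ 1100 kN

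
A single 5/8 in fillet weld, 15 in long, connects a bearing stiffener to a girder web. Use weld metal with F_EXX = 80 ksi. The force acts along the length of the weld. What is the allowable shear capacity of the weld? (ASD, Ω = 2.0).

Effective throat t_e = 0.707 × 0.625 = 0.4419 in.
Total length L = 15 in; A_we = 0.4419 × 15 = 6.628 in².
F_nw = 0.6 F_EXX = 0.6 × 80 = 48 ksi.
R_n = 48 × 6.628 = 318.1 kips; R_n/Ω = 318.1/2.0 = 159.1 kips.

R_n/Ω ≈ 159 kips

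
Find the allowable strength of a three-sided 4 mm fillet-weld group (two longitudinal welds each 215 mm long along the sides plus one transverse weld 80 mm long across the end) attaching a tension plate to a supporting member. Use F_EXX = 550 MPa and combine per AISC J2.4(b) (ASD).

R_n/Ω ≈ 238 kN

t_e = 0.707 × 4 = 2.828 mm.
R_nwl = 0.6 × 550 × 2.828 × 430 × 10⁻³ = 401.3 kN (longitudinal, 2 welds).
R_nwt = 0.6 × 550 × 2.828 × 80 × 10⁻³ = 74.66 kN (transverse, base value).
(i) R_nwl + R_nwt = 476 kN; (ii) 0.85 R_nwl + 1.5 R_nwt = 453.1 kN.
R_n = max = 476 kN [governs: (i)]; R_n/Ω = 238 kN.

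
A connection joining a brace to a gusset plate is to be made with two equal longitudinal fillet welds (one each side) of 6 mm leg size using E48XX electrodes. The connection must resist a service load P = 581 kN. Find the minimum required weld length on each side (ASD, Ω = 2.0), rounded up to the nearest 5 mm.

E48XX → F_EXX = 480 MPa.
Throat t_e = 0.707 × 6 = 4.242 mm.
r_n/Ω = (0.6 × 480 × 4.242) / 2.0 = 610.8 N/mm = 0.6108 kN/mm.
L_req = P / (r_n/Ω) = 581 / 0.6108 = 951.1 mm total.
Per side: 951.1 / 2 = 475.6 mm.
Round up → use L = 480 mm on each side.

L = 480 mm on each side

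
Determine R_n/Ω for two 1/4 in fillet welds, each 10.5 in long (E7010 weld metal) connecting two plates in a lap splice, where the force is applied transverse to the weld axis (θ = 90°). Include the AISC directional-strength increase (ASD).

E70XX → F_EXX = 70 ksi.
t_e = 0.707 × 0.25 = 0.1767 in; A_we = 0.1767 × 21 = 3.712 in².
Directional factor: 1.0 + 0.5 sin^1.5(90°) = 1.5.
F_nw = 0.6 × 70 × 1.5 = 63 ksi.
R_n/Ω = (63 × 3.712) / 2.0 = 116.9 kip.

R_n/Ω ≈ 117 kip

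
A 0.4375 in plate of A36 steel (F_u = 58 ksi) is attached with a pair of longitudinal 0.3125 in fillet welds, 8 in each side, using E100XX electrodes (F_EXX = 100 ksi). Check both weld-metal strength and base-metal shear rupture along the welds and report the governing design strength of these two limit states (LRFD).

t_e = 0.707 × 0.3125 = 0.2209 in; L = 16 in.
Weld metal: φR_n = 0.75 × 0.6 × 100 × 0.2209 × 16 = 159.1 kip.
Base metal (shear rupture): φR_n = 0.75 × 0.6 × 58 × 0.4375 × 16 = 182.7 kip.
Governing: weld metal.

φR_n ≈ 159 kip (weld metal governs)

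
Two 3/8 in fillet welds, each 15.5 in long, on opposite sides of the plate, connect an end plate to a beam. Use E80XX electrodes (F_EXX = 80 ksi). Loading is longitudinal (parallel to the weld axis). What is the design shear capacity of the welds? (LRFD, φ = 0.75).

φR_n ≈ 296 kips

Effective throat t_e = 0.707 × 0.375 = 0.2651 in.
Total length L = 31 in; A_we = 0.2651 × 31 = 8.219 in².
F_nw = 0.6 F_EXX = 0.6 × 80 = 48 ksi.
φR_n = 0.75 × 48 × 8.219 = 295.9 kips.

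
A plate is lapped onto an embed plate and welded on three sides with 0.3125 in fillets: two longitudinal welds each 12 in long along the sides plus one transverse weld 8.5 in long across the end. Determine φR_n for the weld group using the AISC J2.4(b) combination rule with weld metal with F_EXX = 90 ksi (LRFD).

t_e = 0.707 × 0.3125 = 0.2209 in.
R_nwl = 0.6 × 90 × 0.2209 × 24 = 286.3 kips (longitudinal, 2 welds).
R_nwt = 0.6 × 90 × 0.2209 × 8.5 = 101.4 kips (transverse, base value).
(i) R_nwl + R_nwt = 387.7 kips; (ii) 0.85 R_nwl + 1.5 R_nwt = 395.5 kips.
R_n = max = 395.5 kips [governs: (ii)]; φR_n = 296.6 kips.

φR_n ≈ 297 kips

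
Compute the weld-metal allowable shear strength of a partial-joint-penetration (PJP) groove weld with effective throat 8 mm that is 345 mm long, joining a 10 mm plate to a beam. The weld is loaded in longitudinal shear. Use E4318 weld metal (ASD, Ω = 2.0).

E43XX → F_EXX = 430 MPa.
Effective throat (given) t_e = 8 mm.
A_we = 8 × 345 = 2760 mm².
F_nw = 0.6 F_EXX = 258 MPa.
R_n/Ω = (258 × 2760) / 2.0 × 10⁻³ = 356 kN.

R_n/Ω ≈ 356 kN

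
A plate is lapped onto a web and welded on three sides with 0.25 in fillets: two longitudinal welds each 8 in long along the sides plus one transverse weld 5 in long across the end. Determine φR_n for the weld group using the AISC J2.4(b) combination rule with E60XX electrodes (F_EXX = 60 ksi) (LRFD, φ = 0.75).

t_e = 0.707 × 0.25 = 0.1767 in.
R_nwl = 0.6 × 60 × 0.1767 × 16 = 101.8 kip (longitudinal, 2 welds).
R_nwt = 0.6 × 60 × 0.1767 × 5 = 31.81 kip (transverse, base value).
(i) R_nwl + R_nwt = 133.6 kip; (ii) 0.85 R_nwl + 1.5 R_nwt = 134.3 kip.
R_n = max = 134.3 kip [governs: (ii)]; φR_n = 100.7 kip.

φR_n ≈ 101 kip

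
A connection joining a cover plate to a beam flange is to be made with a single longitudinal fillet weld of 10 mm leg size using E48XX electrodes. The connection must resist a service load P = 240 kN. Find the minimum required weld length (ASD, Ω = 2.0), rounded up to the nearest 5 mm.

E48XX → F_EXX = 480 MPa.
Throat t_e = 0.707 × 10 = 7.07 mm.
r_n/Ω = (0.6 × 480 × 7.07) / 2.0 = 1018 N/mm = 1.018 kN/mm.
L_req = P / (r_n/Ω) = 240 / 1.018 = 235.7 mm total.
Round up → use L = 240 mm.

L = 240 mm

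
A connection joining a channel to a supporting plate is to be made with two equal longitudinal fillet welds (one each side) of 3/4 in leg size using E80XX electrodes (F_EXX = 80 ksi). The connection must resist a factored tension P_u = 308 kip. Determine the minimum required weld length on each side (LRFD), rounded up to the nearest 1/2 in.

L = 8.5 in on each side

Throat t_e = 0.707 × 0.75 = 0.5302 in.
φr_n = 0.75 × 0.6 × 80 × 0.5302 = 19.09 kip/in.
L_req = P_u / φr_n = 308 / 19.09 = 16.13 in total.
Per side: 16.13 / 2 = 8.067 in.
Round up → use L = 8.5 in on each side.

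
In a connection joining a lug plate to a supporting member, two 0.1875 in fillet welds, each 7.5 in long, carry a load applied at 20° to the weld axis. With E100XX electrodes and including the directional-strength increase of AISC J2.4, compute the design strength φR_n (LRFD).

E100XX → F_EXX = 100 ksi.
t_e = 0.707 × 0.1875 = 0.1326 in; A_we = 0.1326 × 15 = 1.988 in².
Directional factor: 1.0 + 0.5 sin^1.5(20°) = 1.1.
F_nw = 0.6 × 100 × 1.1 = 66 ksi.
φR_n = 0.75 × 66 × 1.988 = 98.43 kips.

φR_n ≈ 98.4 kips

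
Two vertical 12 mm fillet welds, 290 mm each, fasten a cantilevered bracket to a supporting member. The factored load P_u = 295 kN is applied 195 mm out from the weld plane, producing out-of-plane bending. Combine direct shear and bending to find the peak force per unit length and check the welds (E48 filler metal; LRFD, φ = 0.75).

f_max ≈ 2110 N/mm; NOT adequate

E48XX → F_EXX = 480 MPa.
L_w = 2 × 290 = 580 mm; section modulus (unit throat) S = 2 × L²/6 = 28030 mm².
Direct shear f_v = P/L_w = 295×10³/580 = 508.6 N/mm.
Moment M = P × e = 295×10³ × 195 = 57525000 N·mm; bending f_b = M/S = 2052 N/mm.
f_max = √(f_v² + f_b²) = √(508.6² + 2052²) = 2114 N/mm.
φr_n = 0.75 × 0.6 × 480 × (0.707 × 12) = 1833 N/mm → NOT adequate.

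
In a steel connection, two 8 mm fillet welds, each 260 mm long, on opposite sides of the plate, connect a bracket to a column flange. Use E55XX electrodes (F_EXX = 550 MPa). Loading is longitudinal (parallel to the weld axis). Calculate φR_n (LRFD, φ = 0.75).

φR_n ≈ 728 kN

Effective throat t_e = 0.707 × 8 = 5.656 mm.
Total length L = 520 mm; A_we = 5.656 × 520 = 2941 mm².
F_nw = 0.6 F_EXX = 0.6 × 550 = 330 MPa.
φR_n = 0.75 × 330 × 2941 × 10⁻³ = 727.9 kN.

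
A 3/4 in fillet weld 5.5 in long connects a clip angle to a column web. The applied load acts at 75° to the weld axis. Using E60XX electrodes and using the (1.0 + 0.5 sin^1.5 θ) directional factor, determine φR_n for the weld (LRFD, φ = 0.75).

E60XX → F_EXX = 60 ksi.
t_e = 0.707 × 0.75 = 0.5302 in; A_we = 0.5302 × 5.5 = 2.916 in².
Directional factor: 1.0 + 0.5 sin^1.5(75°) = 1.475.
F_nw = 0.6 × 60 × 1.475 = 53.09 ksi.
φR_n = 0.75 × 53.09 × 2.916 = 116.1 kip.

φR_n ≈ 116 kip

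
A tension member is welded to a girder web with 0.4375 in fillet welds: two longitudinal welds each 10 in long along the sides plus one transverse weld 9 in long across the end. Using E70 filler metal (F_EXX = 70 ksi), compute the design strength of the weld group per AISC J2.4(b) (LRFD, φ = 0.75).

t_e = 0.707 × 0.4375 = 0.3093 in.
R_nwl = 0.6 × 70 × 0.3093 × 20 = 259.8 kip (longitudinal, 2 welds).
R_nwt = 0.6 × 70 × 0.3093 × 9 = 116.9 kip (transverse, base value).
(i) R_nwl + R_nwt = 376.7 kip; (ii) 0.85 R_nwl + 1.5 R_nwt = 396.2 kip.
R_n = max = 396.2 kip [governs: (ii)]; φR_n = 297.2 kip.

φR_n ≈ 297 kip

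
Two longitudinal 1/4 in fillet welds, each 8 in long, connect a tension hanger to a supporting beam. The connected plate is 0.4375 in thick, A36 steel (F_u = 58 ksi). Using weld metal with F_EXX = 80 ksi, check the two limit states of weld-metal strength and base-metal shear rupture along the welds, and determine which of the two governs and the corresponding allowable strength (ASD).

R_n/Ω ≈ 67.9 kip (weld metal governs)

t_e = 0.707 × 0.25 = 0.1767 in; L = 16 in.
Weld metal: R_n/Ω = (1/2.0) × 0.6 × 80 × 0.1767 × 16 = 67.87 kip.
Base metal (shear rupture): R_n/Ω = (1/2.0) × 0.6 × 58 × 0.4375 × 16 = 121.8 kip.
Governing: weld metal.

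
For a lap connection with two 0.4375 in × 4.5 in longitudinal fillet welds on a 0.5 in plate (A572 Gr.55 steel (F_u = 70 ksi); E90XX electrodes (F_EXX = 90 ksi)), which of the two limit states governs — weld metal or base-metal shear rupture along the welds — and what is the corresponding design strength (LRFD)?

t_e = 0.707 × 0.4375 = 0.3093 in; L = 9 in.
Weld metal: φR_n = 0.75 × 0.6 × 90 × 0.3093 × 9 = 112.7 kip.
Base metal (shear rupture): φR_n = 0.75 × 0.6 × 70 × 0.5 × 9 = 141.8 kip.
Governing: weld metal.

φR_n ≈ 113 kip (weld metal governs)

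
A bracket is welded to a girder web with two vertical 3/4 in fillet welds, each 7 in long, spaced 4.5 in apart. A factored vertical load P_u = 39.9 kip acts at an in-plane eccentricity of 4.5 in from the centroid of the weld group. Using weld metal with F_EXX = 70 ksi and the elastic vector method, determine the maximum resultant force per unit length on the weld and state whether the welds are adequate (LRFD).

f_max ≈ 7.76 kip/in; adequate

Total weld length L_w = 14 in. Treat welds as unit-width lines.
Polar moment about centroid: J = 2[d³/12 + d(b/2)²] = 2[7³/12 + 7×2.25²] = 128 in³.
Direct shear f_v = P/L_w = 39.9 / 14 = 2.85 kip/in (vertical).
Torsion M = P·e = 39.9 × 4.5 = 179.55 kip·in.
Critical point at (x, y) = (2.25, 3.5) from centroid. f_tx = M·y/J = 4.908 kip/in; f_ty = M·x/J = 3.155 kip/in.
Resultant f_max = √[f_tx² + (f_v + f_ty)²] = √[4.908² + (2.85 + 3.155)²] = 7.756 kip/in.
Capacity per unit length: φr_n = 0.75 × 0.6 × 70 × (0.707 × 0.75) = 16.7 kip/in.
7.756 ≤ 16.7 → adequate.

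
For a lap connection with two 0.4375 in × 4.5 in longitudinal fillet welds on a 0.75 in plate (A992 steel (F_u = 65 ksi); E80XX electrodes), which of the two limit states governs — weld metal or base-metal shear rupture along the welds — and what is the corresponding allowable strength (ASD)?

E80XX → F_EXX = 80 ksi.
t_e = 0.707 × 0.4375 = 0.3093 in; L = 9 in.
Weld metal: R_n/Ω = (1/2.0) × 0.6 × 80 × 0.3093 × 9 = 66.81 kip.
Base metal (shear rupture): R_n/Ω = (1/2.0) × 0.6 × 65 × 0.75 × 9 = 131.6 kip.
Governing: weld metal.

R_n/Ω ≈ 66.8 kip (weld metal governs)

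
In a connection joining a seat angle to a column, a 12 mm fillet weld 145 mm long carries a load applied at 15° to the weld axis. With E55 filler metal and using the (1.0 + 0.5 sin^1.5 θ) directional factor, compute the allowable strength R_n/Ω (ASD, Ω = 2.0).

R_n/Ω ≈ 216 kN

E55XX → F_EXX = 550 MPa.
t_e = 0.707 × 12 = 8.484 mm; A_we = 8.484 × 145 = 1230 mm².
Directional factor: 1.0 + 0.5 sin^1.5(15°) = 1.066.
F_nw = 0.6 × 550 × 1.066 = 351.7 MPa.
R_n/Ω = (351.7 × 1230) / 2.0 × 10⁻³ = 216.3 kN.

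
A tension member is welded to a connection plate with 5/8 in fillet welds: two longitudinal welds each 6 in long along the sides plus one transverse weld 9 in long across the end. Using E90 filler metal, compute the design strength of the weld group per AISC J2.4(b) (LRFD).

φR_n ≈ 424 kip

E90XX → F_EXX = 90 ksi.
t_e = 0.707 × 0.625 = 0.4419 in.
R_nwl = 0.6 × 90 × 0.4419 × 12 = 286.3 kip (longitudinal, 2 welds).
R_nwt = 0.6 × 90 × 0.4419 × 9 = 214.8 kip (transverse, base value).
(i) R_nwl + R_nwt = 501.1 kip; (ii) 0.85 R_nwl + 1.5 R_nwt = 565.5 kip.
R_n = max = 565.5 kip [governs: (ii)]; φR_n = 424.1 kip.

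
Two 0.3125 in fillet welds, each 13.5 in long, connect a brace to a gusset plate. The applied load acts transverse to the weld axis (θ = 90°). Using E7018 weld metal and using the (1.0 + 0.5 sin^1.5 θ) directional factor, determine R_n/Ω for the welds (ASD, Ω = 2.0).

E70XX → F_EXX = 70 ksi.
t_e = 0.707 × 0.3125 = 0.2209 in; A_we = 0.2209 × 27 = 5.965 in².
Directional factor: 1.0 + 0.5 sin^1.5(90°) = 1.5.
F_nw = 0.6 × 70 × 1.5 = 63 ksi.
R_n/Ω = (63 × 5.965) / 2.0 = 187.9 kip.

R_n/Ω ≈ 188 kip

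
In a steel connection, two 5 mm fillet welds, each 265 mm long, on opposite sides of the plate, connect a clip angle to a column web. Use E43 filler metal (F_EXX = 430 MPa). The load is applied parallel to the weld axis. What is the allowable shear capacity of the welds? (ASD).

R_n/Ω ≈ 242 kN

Effective throat t_e = 0.707 × 5 = 3.535 mm.
Total length L = 530 mm; A_we = 3.535 × 530 = 1874 mm².
F_nw = 0.6 F_EXX = 0.6 × 430 = 258 MPa.
R_n = 258 × 1874 × 10⁻³ = 483.4 kN; R_n/Ω = 483.4/2.0 = 241.7 kN.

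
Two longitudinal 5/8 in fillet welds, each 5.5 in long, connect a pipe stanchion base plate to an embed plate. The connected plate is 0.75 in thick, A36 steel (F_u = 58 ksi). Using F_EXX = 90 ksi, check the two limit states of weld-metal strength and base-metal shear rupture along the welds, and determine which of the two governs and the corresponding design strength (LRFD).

t_e = 0.707 × 0.625 = 0.4419 in; L = 11 in.
Weld metal: φR_n = 0.75 × 0.6 × 90 × 0.4419 × 11 = 196.9 kip.
Base metal (shear rupture): φR_n = 0.75 × 0.6 × 58 × 0.75 × 11 = 215.3 kip.
Governing: weld metal.

φR_n ≈ 197 kip (weld metal governs)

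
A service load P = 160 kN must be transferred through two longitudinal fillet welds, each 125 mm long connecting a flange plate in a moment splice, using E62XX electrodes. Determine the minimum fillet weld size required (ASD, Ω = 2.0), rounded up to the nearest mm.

w = 5 mm

E62XX → F_EXX = 620 MPa.
Total weld length L = 250 mm.
Required throat t_e = P × Ω / (0.6 F_EXX × L) = 160 × 2.0 / (0.6 × 620 × 250 × 10⁻³) = 3.441 mm.
Required leg w = t_e / 0.707 = 4.867 mm → use 5 mm.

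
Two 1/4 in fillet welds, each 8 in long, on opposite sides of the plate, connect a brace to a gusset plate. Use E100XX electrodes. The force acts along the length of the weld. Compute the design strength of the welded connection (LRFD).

E100XX → F_EXX = 100 ksi.
Effective throat t_e = 0.707 × 0.25 = 0.1767 in.
Total length L = 16 in; A_we = 0.1767 × 16 = 2.828 in².
F_nw = 0.6 F_EXX = 0.6 × 100 = 60 ksi.
φR_n = 0.75 × 60 × 2.828 = 127.3 kips.

φR_n ≈ 127 kips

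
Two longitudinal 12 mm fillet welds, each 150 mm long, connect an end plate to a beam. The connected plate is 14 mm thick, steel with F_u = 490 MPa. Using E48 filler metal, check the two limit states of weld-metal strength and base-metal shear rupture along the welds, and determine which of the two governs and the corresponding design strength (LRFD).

φR_n ≈ 550 kN (weld metal governs)

E48XX → F_EXX = 480 MPa.
t_e = 0.707 × 12 = 8.484 mm; L = 300 mm.
Weld metal: φR_n = 0.75 × 0.6 × 480 × 8.484 × 300 × 10⁻³ = 549.8 kN.
Base metal (shear rupture): φR_n = 0.75 × 0.6 × 490 × 14 × 300 × 10⁻³ = 926.1 kN.
Governing: weld metal.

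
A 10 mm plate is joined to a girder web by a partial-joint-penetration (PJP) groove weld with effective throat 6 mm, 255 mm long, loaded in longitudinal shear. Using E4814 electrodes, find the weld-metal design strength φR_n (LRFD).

E48XX → F_EXX = 480 MPa.
Effective throat (given) t_e = 6 mm.
A_we = 6 × 255 = 1530 mm².
F_nw = 0.6 F_EXX = 288 MPa.
φR_n = 0.75 × 288 × 1530 × 10⁻³ = 330.5 kN.

φR_n ≈ 330 kN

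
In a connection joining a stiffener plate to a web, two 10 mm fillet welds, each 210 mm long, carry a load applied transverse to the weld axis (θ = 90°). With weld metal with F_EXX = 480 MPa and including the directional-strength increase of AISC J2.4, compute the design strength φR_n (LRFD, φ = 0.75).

φR_n ≈ 962 kN

t_e = 0.707 × 10 = 7.07 mm; A_we = 7.07 × 420 = 2969 mm².
Directional factor: 1.0 + 0.5 sin^1.5(90°) = 1.5.
F_nw = 0.6 × 480 × 1.5 = 432 MPa.
φR_n = 0.75 × 432 × 2969 × 10⁻³ = 962.1 kN.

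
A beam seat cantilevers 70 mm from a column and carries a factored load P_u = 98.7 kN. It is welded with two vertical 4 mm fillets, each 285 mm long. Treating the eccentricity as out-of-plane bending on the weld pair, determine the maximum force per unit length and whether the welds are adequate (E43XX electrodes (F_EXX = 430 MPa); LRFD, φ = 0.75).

f_max ≈ 308 N/mm; adequate

L_w = 2 × 285 = 570 mm; section modulus (unit throat) S = 2 × L²/6 = 27080 mm².
Direct shear f_v = P/L_w = 98.7×10³/570 = 173.2 N/mm.
Moment M = P × e = 98.7×10³ × 70 = 6909000 N·mm; bending f_b = M/S = 255.2 N/mm.
f_max = √(f_v² + f_b²) = √(173.2² + 255.2²) = 308.4 N/mm.
φr_n = 0.75 × 0.6 × 430 × (0.707 × 4) = 547.2 N/mm → adequate.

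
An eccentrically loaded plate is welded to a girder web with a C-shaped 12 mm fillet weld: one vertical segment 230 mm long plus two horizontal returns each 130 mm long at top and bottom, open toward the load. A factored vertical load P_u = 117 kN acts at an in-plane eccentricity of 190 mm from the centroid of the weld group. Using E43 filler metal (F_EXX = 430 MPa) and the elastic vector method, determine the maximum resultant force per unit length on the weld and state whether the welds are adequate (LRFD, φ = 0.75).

Total weld length L_w = 490 mm. Treat welds as unit-width lines.
Centroid: x̄ = 2×130×65 / 490 = 34.49 mm from the vertical weld.
Polar moment about centroid: J = I_x + I_y = [230³/12 + 2×130×115²] + [230×34.49² + 2(130³/12 + 130×30.51²)] = 5334000 mm³.
Direct shear f_v = P/L_w = 117×10³ / 490 = 238.8 N/mm (vertical).
Torsion M = P·e = 117×10³ × 190 = 22230000 N·mm.
Critical point at (x, y) = (95.51, 115) from centroid. f_tx = M·y/J = 479.3 N/mm; f_ty = M·x/J = 398 N/mm.
Resultant f_max = √[f_tx² + (f_v + f_ty)²] = √[479.3² + (238.8 + 398)²] = 797 N/mm.
Capacity per unit length: φr_n = 0.75 × 0.6 × 430 × (0.707 × 12) = 1642 N/mm.
797 ≤ 1642 → adequate.

f_max ≈ 797 N/mm; adequate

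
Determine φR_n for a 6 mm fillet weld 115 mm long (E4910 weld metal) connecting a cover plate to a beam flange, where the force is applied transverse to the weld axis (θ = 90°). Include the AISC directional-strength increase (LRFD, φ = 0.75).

φR_n ≈ 161 kN

E49XX → F_EXX = 490 MPa.
t_e = 0.707 × 6 = 4.242 mm; A_we = 4.242 × 115 = 487.8 mm².
Directional factor: 1.0 + 0.5 sin^1.5(90°) = 1.5.
F_nw = 0.6 × 490 × 1.5 = 441 MPa.
φR_n = 0.75 × 441 × 487.8 × 10⁻³ = 161.3 kN.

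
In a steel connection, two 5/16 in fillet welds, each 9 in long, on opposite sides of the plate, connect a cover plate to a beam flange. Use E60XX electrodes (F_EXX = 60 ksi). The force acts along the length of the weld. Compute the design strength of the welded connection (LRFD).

φR_n ≈ 107 kips

Effective throat t_e = 0.707 × 0.3125 = 0.2209 in.
Total length L = 18 in; A_we = 0.2209 × 18 = 3.977 in².
F_nw = 0.6 F_EXX = 0.6 × 60 = 36 ksi.
φR_n = 0.75 × 36 × 3.977 = 107.4 kips.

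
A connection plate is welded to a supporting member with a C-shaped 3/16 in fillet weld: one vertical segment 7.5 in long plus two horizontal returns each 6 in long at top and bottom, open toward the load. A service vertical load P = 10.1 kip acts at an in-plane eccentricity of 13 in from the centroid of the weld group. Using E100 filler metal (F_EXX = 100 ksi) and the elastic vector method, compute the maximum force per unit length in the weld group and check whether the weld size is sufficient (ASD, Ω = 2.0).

Total weld length L_w = 19.5 in. Treat welds as unit-width lines.
Centroid: x̄ = 2×6×3 / 19.5 = 1.846 in from the vertical weld.
Polar moment about centroid: J = I_x + I_y = [7.5³/12 + 2×6×3.75²] + [7.5×1.846² + 2(6³/12 + 6×1.154²)] = 281.4 in³.
Direct shear f_v = P/L_w = 10.1 / 19.5 = 0.5179 kip/in (vertical).
Torsion M = P·e = 10.1 × 13 = 131.3 kip·in.
Critical point at (x, y) = (4.154, 3.75) from centroid. f_tx = M·y/J = 1.749 kip/in; f_ty = M·x/J = 1.938 kip/in.
Resultant f_max = √[f_tx² + (f_v + f_ty)²] = √[1.749² + (0.5179 + 1.938)²] = 3.015 kip/in.
Capacity per unit length: r_n/Ω = (1/2.0) × 0.6 × 100 × (0.707 × 0.1875) = 3.977 kip/in.
3.015 ≤ 3.977 → adequate.

f_max ≈ 3.02 kip/in; adequate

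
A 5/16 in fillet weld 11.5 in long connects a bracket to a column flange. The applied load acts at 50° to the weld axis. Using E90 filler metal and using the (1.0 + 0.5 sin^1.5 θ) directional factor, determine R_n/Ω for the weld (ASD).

R_n/Ω ≈ 91.6 kip

E90XX → F_EXX = 90 ksi.
t_e = 0.707 × 0.3125 = 0.2209 in; A_we = 0.2209 × 11.5 = 2.541 in².
Directional factor: 1.0 + 0.5 sin^1.5(50°) = 1.335.
F_nw = 0.6 × 90 × 1.335 = 72.1 ksi.
R_n/Ω = (72.1 × 2.541) / 2.0 = 91.6 kip.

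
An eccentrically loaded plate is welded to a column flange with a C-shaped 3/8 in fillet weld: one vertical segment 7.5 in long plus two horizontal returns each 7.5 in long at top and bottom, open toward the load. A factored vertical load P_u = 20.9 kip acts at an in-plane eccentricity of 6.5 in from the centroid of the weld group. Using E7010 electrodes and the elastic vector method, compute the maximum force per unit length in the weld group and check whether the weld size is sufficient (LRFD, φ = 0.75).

f_max ≈ 2.99 kip/in; adequate

E70XX → F_EXX = 70 ksi.
Total weld length L_w = 22.5 in. Treat welds as unit-width lines.
Centroid: x̄ = 2×7.5×3.75 / 22.5 = 2.5 in from the vertical weld.
Polar moment about centroid: J = I_x + I_y = [7.5³/12 + 2×7.5×3.75²] + [7.5×2.5² + 2(7.5³/12 + 7.5×1.25²)] = 386.7 in³.
Direct shear f_v = P/L_w = 20.9 / 22.5 = 0.9289 kip/in (vertical).
Torsion M = P·e = 20.9 × 6.5 = 135.85 kip·in.
Critical point at (x, y) = (5, 3.75) from centroid. f_tx = M·y/J = 1.317 kip/in; f_ty = M·x/J = 1.756 kip/in.
Resultant f_max = √[f_tx² + (f_v + f_ty)²] = √[1.317² + (0.9289 + 1.756)²] = 2.991 kip/in.
Capacity per unit length: φr_n = 0.75 × 0.6 × 70 × (0.707 × 0.375) = 8.351 kip/in.
2.991 ≤ 8.351 → adequate.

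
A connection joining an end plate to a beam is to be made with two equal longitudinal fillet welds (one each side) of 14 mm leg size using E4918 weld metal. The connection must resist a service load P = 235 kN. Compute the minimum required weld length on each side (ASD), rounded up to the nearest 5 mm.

E49XX → F_EXX = 490 MPa.
Throat t_e = 0.707 × 14 = 9.898 mm.
r_n/Ω = (0.6 × 490 × 9.898) / 2.0 = 1455 N/mm = 1.455 kN/mm.
L_req = P / (r_n/Ω) = 235 / 1.455 = 161.5 mm total.
Per side: 161.5 / 2 = 80.76 mm.
Round up → use L = 85 mm on each side.

L = 85 mm on each side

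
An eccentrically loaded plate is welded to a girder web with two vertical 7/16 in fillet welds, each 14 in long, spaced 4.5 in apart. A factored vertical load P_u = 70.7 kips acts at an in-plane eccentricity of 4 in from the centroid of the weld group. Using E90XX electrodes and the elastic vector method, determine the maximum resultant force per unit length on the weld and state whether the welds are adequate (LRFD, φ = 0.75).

E90XX → F_EXX = 90 ksi.
Total weld length L_w = 28 in. Treat welds as unit-width lines.
Polar moment about centroid: J = 2[d³/12 + d(b/2)²] = 2[14³/12 + 14×2.25²] = 599.1 in³.
Direct shear f_v = P/L_w = 70.7 / 28 = 2.525 kip/in (vertical).
Torsion M = P·e = 70.7 × 4 = 282.8 kip·in.
Critical point at (x, y) = (2.25, 7) from centroid. f_tx = M·y/J = 3.304 kip/in; f_ty = M·x/J = 1.062 kip/in.
Resultant f_max = √[f_tx² + (f_v + f_ty)²] = √[3.304² + (2.525 + 1.062)²] = 4.877 kip/in.
Capacity per unit length: φr_n = 0.75 × 0.6 × 90 × (0.707 × 0.4375) = 12.53 kip/in.
4.877 ≤ 12.53 → adequate.

f_max ≈ 4.88 kip/in; adequate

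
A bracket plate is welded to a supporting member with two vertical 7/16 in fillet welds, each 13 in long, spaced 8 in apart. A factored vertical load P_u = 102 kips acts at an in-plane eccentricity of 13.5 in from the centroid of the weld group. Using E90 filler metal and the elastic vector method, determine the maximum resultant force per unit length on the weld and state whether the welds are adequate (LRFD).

f_max ≈ 15.8 kip/in; NOT adequate

E90XX → F_EXX = 90 ksi.
Total weld length L_w = 26 in. Treat welds as unit-width lines.
Polar moment about centroid: J = 2[d³/12 + d(b/2)²] = 2[13³/12 + 13×4²] = 782.2 in³.
Direct shear f_v = P/L_w = 102 / 26 = 3.923 kip/in (vertical).
Torsion M = P·e = 102 × 13.5 = 1377 kip·in.
Critical point at (x, y) = (4, 6.5) from centroid. f_tx = M·y/J = 11.44 kip/in; f_ty = M·x/J = 7.042 kip/in.
Resultant f_max = √[f_tx² + (f_v + f_ty)²] = √[11.44² + (3.923 + 7.042)²] = 15.85 kip/in.
Capacity per unit length: φr_n = 0.75 × 0.6 × 90 × (0.707 × 0.4375) = 12.53 kip/in.
15.85 > 12.53 → NOT adequate.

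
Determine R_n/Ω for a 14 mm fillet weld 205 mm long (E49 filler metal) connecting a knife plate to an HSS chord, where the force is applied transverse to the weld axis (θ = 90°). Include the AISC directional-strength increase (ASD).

R_n/Ω ≈ 447 kN

E49XX → F_EXX = 490 MPa.
t_e = 0.707 × 14 = 9.898 mm; A_we = 9.898 × 205 = 2029 mm².
Directional factor: 1.0 + 0.5 sin^1.5(90°) = 1.5.
F_nw = 0.6 × 490 × 1.5 = 441 MPa.
R_n/Ω = (441 × 2029) / 2.0 × 10⁻³ = 447.4 kN.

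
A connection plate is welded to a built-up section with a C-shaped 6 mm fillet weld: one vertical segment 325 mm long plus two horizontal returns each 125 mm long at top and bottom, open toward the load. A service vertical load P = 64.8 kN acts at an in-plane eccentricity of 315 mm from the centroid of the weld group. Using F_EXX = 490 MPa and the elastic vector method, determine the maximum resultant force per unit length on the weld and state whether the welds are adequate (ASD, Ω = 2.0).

f_max ≈ 443 N/mm; adequate

Total weld length L_w = 575 mm. Treat welds as unit-width lines.
Centroid: x̄ = 2×125×62.5 / 575 = 27.17 mm from the vertical weld.
Polar moment about centroid: J = I_x + I_y = [325³/12 + 2×125×162.5²] + [325×27.17² + 2(125³/12 + 125×35.33²)] = 10340000 mm³.
Direct shear f_v = P/L_w = 64.8×10³ / 575 = 112.7 N/mm (vertical).
Torsion M = P·e = 64.8×10³ × 315 = 20412000 N·mm.
Critical point at (x, y) = (97.83, 162.5) from centroid. f_tx = M·y/J = 320.8 N/mm; f_ty = M·x/J = 193.1 N/mm.
Resultant f_max = √[f_tx² + (f_v + f_ty)²] = √[320.8² + (112.7 + 193.1)²] = 443.2 N/mm.
Capacity per unit length: r_n/Ω = (1/2.0) × 0.6 × 490 × (0.707 × 6) = 623.6 N/mm.
443.2 ≤ 623.6 → adequate.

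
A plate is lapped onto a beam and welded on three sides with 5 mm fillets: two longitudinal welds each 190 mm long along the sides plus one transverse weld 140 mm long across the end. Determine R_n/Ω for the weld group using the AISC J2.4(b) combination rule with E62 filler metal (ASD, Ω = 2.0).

E62XX → F_EXX = 620 MPa.
t_e = 0.707 × 5 = 3.535 mm.
R_nwl = 0.6 × 620 × 3.535 × 380 × 10⁻³ = 499.7 kN (longitudinal, 2 welds).
R_nwt = 0.6 × 620 × 3.535 × 140 × 10⁻³ = 184.1 kN (transverse, base value).
(i) R_nwl + R_nwt = 683.8 kN; (ii) 0.85 R_nwl + 1.5 R_nwt = 700.9 kN.
R_n = max = 700.9 kN [governs: (ii)]; R_n/Ω = 350.5 kN.

R_n/Ω ≈ 350 kN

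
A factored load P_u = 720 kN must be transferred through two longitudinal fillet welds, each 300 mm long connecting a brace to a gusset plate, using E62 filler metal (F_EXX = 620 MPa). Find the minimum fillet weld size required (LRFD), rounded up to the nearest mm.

w = 7 mm

Total weld length L = 600 mm.
Required throat t_e = P_u / (φ × 0.6 F_EXX × L) = 720 / (0.75 × 0.6 × 620 × 600 × 10⁻³) = 4.301 mm.
Required leg w = t_e / 0.707 = 6.084 mm → use 7 mm.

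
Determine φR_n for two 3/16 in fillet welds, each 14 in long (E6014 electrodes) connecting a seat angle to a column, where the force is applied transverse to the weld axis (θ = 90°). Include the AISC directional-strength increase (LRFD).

E60XX → F_EXX = 60 ksi.
t_e = 0.707 × 0.1875 = 0.1326 in; A_we = 0.1326 × 28 = 3.712 in².
Directional factor: 1.0 + 0.5 sin^1.5(90°) = 1.5.
F_nw = 0.6 × 60 × 1.5 = 54 ksi.
φR_n = 0.75 × 54 × 3.712 = 150.3 kip.

φR_n ≈ 150 kip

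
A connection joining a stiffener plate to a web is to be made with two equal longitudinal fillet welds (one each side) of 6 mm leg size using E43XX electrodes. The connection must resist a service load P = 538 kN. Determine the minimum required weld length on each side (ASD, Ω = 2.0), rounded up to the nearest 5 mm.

L = 495 mm on each side

E43XX → F_EXX = 430 MPa.
Throat t_e = 0.707 × 6 = 4.242 mm.
r_n/Ω = (0.6 × 430 × 4.242) / 2.0 = 547.2 N/mm = 0.5472 kN/mm.
L_req = P / (r_n/Ω) = 538 / 0.5472 = 983.2 mm total.
Per side: 983.2 / 2 = 491.6 mm.
Round up → use L = 495 mm on each side.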